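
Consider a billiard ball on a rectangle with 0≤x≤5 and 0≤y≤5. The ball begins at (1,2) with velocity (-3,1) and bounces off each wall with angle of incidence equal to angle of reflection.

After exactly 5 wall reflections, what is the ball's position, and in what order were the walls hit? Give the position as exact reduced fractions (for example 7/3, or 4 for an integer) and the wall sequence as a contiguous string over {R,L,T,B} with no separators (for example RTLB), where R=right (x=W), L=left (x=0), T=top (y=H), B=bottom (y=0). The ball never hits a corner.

1. t=1/3 → L at (0,7/3); v=(3,1)
2. t=5/3 → R at (5,4); v=(-3,1)
3. t=1 → T at (2,5); v=(-3,-1)
4. t=2/3 → L at (0,13/3); v=(3,-1)
5. t=5/3 → R at (5,8/3); v=(-3,-1)

Final position: (5,8/3)
Wall sequence: LRTLR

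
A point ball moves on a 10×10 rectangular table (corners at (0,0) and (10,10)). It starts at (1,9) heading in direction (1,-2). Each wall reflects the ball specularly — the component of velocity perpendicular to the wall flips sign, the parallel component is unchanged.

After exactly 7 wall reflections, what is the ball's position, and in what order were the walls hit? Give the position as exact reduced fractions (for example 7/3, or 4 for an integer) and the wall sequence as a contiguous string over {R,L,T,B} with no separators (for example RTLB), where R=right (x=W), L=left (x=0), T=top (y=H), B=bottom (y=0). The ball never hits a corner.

Final position: (11/2,0)
Wall sequence: BRTBLTB

1. t=9/2 → B at (11/2,0); v=(1,2)
2. t=9/2 → R at (10,9); v=(-1,2)
3. t=1/2 → T at (19/2,10); v=(-1,-2)
4. t=5 → B at (9/2,0); v=(-1,2)
5. t=9/2 → L at (0,9); v=(1,2)
6. t=1/2 → T at (1/2,10); v=(1,-2)
7. t=5 → B at (11/2,0); v=(1,2)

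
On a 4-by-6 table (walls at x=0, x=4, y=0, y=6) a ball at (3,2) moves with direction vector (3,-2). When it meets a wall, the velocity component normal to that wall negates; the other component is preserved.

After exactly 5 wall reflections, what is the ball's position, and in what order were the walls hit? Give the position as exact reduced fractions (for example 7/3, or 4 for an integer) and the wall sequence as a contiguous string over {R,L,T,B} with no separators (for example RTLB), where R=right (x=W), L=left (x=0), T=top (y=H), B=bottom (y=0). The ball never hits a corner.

1. t=1/3 → R at (4,4/3); v=(-3,-2)
2. t=2/3 → B at (2,0); v=(-3,2)
3. t=2/3 → L at (0,4/3); v=(3,2)
4. t=4/3 → R at (4,4); v=(-3,2)
5. t=1 → T at (1,6); v=(-3,-2)

Final position: (1,6)
Wall sequence: RBLRT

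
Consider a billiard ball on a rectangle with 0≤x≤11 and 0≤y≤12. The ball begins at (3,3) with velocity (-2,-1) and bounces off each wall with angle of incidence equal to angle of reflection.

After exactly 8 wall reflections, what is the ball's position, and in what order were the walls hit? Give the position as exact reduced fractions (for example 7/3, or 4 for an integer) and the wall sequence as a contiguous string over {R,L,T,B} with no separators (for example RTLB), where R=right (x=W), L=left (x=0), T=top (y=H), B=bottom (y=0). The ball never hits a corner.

Final position: (7,0)
Wall sequence: LBRLTRLB

1. t=3/2 → L at (0,3/2); v=(2,-1)
2. t=3/2 → B at (3,0); v=(2,1)
3. t=4 → R at (11,4); v=(-2,1)
4. t=11/2 → L at (0,19/2); v=(2,1)
5. t=5/2 → T at (5,12); v=(2,-1)
6. t=3 → R at (11,9); v=(-2,-1)
7. t=11/2 → L at (0,7/2); v=(2,-1)
8. t=7/2 → B at (7,0); v=(2,1)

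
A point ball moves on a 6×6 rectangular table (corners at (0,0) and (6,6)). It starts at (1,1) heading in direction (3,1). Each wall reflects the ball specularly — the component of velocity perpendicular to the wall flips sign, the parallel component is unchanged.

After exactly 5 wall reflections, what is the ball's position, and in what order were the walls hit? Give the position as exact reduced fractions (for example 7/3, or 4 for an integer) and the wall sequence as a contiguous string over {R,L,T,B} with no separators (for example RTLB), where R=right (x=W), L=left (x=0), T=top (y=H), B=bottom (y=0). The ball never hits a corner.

Final position: (0,10/3)
Wall sequence: RLTRL

1. t=5/3 → R at (6,8/3); v=(-3,1)
2. t=2 → L at (0,14/3); v=(3,1)
3. t=4/3 → T at (4,6); v=(3,-1)
4. t=2/3 → R at (6,16/3); v=(-3,-1)
5. t=2 → L at (0,10/3); v=(3,-1)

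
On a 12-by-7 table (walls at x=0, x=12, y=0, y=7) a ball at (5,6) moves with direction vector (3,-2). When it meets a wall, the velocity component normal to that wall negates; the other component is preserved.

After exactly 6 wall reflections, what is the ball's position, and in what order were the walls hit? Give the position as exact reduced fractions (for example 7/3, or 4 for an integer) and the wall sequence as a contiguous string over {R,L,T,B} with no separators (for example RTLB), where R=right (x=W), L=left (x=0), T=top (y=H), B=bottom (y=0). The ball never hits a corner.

1. t=7/3 → R at (12,4/3); v=(-3,-2)
2. t=2/3 → B at (10,0); v=(-3,2)
3. t=10/3 → L at (0,20/3); v=(3,2)
4. t=1/6 → T at (1/2,7); v=(3,-2)
5. t=7/2 → B at (11,0); v=(3,2)
6. t=1/3 → R at (12,2/3); v=(-3,2)

Final position: (12,2/3)
Wall sequence: RBLTBR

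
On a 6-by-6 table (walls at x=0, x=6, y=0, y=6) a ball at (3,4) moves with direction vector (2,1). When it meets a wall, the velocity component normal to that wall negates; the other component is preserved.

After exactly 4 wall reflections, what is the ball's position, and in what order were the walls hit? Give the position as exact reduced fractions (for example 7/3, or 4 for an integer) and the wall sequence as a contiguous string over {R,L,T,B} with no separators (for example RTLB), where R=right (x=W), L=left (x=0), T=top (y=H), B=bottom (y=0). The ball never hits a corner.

1. t=3/2 → R at (6,11/2); v=(-2,1)
2. t=1/2 → T at (5,6); v=(-2,-1)
3. t=5/2 → L at (0,7/2); v=(2,-1)
4. t=3 → R at (6,1/2); v=(-2,-1)

Final position: (6,1/2)
Wall sequence: RTLR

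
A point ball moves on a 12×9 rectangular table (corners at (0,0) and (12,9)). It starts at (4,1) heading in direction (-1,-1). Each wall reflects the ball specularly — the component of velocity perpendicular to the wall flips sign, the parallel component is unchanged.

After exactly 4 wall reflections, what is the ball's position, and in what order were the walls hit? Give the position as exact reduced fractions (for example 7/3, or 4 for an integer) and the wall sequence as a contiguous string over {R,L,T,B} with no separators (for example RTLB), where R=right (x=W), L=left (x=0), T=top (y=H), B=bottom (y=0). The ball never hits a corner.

1. t=1 → B at (3,0); v=(-1,1)
2. t=3 → L at (0,3); v=(1,1)
3. t=6 → T at (6,9); v=(1,-1)
4. t=6 → R at (12,3); v=(-1,-1)

Final position: (12,3)
Wall sequence: BLTR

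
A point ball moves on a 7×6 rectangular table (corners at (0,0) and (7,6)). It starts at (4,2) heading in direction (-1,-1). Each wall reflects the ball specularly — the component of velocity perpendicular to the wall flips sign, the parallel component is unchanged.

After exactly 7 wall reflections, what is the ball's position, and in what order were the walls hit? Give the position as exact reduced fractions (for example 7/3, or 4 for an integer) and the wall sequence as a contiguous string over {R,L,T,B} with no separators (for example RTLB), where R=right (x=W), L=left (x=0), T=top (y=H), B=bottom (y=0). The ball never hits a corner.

Final position: (2,6)
Wall sequence: BLTRBLT

1. t=2 → B at (2,0); v=(-1,1)
2. t=2 → L at (0,2); v=(1,1)
3. t=4 → T at (4,6); v=(1,-1)
4. t=3 → R at (7,3); v=(-1,-1)
5. t=3 → B at (4,0); v=(-1,1)
6. t=4 → L at (0,4); v=(1,1)
7. t=2 → T at (2,6); v=(1,-1)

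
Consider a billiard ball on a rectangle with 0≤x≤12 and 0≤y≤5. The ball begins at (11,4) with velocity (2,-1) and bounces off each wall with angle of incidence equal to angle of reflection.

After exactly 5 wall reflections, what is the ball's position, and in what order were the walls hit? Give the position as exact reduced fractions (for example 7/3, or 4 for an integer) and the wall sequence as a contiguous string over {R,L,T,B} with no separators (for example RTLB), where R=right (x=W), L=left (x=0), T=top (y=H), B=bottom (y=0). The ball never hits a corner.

Final position: (12,3/2)
Wall sequence: RBLTR

1. t=1/2 → R at (12,7/2); v=(-2,-1)
2. t=7/2 → B at (5,0); v=(-2,1)
3. t=5/2 → L at (0,5/2); v=(2,1)
4. t=5/2 → T at (5,5); v=(2,-1)
5. t=7/2 → R at (12,3/2); v=(-2,-1)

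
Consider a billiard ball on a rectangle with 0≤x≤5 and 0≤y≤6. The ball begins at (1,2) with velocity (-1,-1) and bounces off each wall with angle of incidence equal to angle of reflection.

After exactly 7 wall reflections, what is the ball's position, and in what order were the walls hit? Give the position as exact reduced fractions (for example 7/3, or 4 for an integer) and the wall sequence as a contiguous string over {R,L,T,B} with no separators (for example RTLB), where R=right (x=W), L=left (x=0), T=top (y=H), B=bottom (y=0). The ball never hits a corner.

1. t=1 → L at (0,1); v=(1,-1)
2. t=1 → B at (1,0); v=(1,1)
3. t=4 → R at (5,4); v=(-1,1)
4. t=2 → T at (3,6); v=(-1,-1)
5. t=3 → L at (0,3); v=(1,-1)
6. t=3 → B at (3,0); v=(1,1)
7. t=2 → R at (5,2); v=(-1,1)

Final position: (5,2)
Wall sequence: LBRTLBR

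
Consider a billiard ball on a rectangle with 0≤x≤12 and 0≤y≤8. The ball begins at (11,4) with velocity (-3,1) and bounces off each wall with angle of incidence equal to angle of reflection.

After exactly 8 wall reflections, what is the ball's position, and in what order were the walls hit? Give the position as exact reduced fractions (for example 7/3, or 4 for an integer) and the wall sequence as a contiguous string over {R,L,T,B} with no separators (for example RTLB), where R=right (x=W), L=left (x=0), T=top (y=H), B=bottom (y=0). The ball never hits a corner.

1. t=11/3 → L at (0,23/3); v=(3,1)
2. t=1/3 → T at (1,8); v=(3,-1)
3. t=11/3 → R at (12,13/3); v=(-3,-1)
4. t=4 → L at (0,1/3); v=(3,-1)
5. t=1/3 → B at (1,0); v=(3,1)
6. t=11/3 → R at (12,11/3); v=(-3,1)
7. t=4 → L at (0,23/3); v=(3,1)
8. t=1/3 → T at (1,8); v=(3,-1)

Final position: (1,8)
Wall sequence: LTRLBRLT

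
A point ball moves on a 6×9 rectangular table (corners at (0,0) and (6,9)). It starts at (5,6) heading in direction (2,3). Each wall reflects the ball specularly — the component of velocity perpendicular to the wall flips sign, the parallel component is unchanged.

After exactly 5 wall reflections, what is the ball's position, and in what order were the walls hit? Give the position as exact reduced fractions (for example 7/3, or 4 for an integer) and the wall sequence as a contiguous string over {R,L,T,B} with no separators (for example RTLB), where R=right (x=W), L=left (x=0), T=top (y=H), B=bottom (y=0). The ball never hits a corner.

1. t=1/2 → R at (6,15/2); v=(-2,3)
2. t=1/2 → T at (5,9); v=(-2,-3)
3. t=5/2 → L at (0,3/2); v=(2,-3)
4. t=1/2 → B at (1,0); v=(2,3)
5. t=5/2 → R at (6,15/2); v=(-2,3)

Final position: (6,15/2)
Wall sequence: RTLBR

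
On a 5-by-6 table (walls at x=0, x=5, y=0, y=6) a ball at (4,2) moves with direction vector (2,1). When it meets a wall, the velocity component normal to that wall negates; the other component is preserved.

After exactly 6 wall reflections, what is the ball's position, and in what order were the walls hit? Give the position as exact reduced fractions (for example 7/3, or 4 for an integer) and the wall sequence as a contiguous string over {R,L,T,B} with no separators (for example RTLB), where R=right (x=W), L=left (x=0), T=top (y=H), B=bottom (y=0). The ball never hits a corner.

1. t=1/2 → R at (5,5/2); v=(-2,1)
2. t=5/2 → L at (0,5); v=(2,1)
3. t=1 → T at (2,6); v=(2,-1)
4. t=3/2 → R at (5,9/2); v=(-2,-1)
5. t=5/2 → L at (0,2); v=(2,-1)
6. t=2 → B at (4,0); v=(2,1)

Final position: (4,0)
Wall sequence: RLTRLB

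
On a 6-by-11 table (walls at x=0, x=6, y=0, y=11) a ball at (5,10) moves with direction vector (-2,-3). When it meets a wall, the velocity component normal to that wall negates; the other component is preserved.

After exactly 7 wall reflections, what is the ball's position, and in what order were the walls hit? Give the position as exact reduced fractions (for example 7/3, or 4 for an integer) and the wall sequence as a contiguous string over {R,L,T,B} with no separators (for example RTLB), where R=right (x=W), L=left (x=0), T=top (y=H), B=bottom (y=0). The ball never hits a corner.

1. t=5/2 → L at (0,5/2); v=(2,-3)
2. t=5/6 → B at (5/3,0); v=(2,3)
3. t=13/6 → R at (6,13/2); v=(-2,3)
4. t=3/2 → T at (3,11); v=(-2,-3)
5. t=3/2 → L at (0,13/2); v=(2,-3)
6. t=13/6 → B at (13/3,0); v=(2,3)
7. t=5/6 → R at (6,5/2); v=(-2,3)

Final position: (6,5/2)
Wall sequence: LBRTLBR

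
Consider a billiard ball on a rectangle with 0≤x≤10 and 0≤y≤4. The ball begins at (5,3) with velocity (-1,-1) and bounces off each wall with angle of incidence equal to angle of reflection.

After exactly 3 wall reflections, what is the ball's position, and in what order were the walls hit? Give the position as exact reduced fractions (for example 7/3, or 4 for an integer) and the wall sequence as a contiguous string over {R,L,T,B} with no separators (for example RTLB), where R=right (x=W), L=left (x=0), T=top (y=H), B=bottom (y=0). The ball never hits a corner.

1. t=3 → B at (2,0); v=(-1,1)
2. t=2 → L at (0,2); v=(1,1)
3. t=2 → T at (2,4); v=(1,-1)

Final position: (2,4)
Wall sequence: BLT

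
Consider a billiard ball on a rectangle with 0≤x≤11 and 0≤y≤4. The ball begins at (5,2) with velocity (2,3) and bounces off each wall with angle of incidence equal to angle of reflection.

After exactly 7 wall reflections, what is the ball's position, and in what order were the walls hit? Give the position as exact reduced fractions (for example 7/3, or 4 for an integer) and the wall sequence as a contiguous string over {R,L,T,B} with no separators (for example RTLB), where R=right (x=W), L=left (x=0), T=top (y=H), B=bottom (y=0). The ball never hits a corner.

1. t=2/3 → T at (19/3,4); v=(2,-3)
2. t=4/3 → B at (9,0); v=(2,3)
3. t=1 → R at (11,3); v=(-2,3)
4. t=1/3 → T at (31/3,4); v=(-2,-3)
5. t=4/3 → B at (23/3,0); v=(-2,3)
6. t=4/3 → T at (5,4); v=(-2,-3)
7. t=4/3 → B at (7/3,0); v=(-2,3)

Final position: (7/3,0)
Wall sequence: TBRTBTB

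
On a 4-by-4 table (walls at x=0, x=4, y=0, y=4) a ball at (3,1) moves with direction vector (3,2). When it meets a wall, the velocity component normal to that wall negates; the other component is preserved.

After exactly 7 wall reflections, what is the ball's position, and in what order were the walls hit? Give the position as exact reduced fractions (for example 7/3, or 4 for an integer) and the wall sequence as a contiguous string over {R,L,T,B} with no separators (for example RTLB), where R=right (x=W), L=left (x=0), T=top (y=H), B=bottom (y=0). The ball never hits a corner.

Final position: (7/2,4)
Wall sequence: RTLRBLT

1. t=1/3 → R at (4,5/3); v=(-3,2)
2. t=7/6 → T at (1/2,4); v=(-3,-2)
3. t=1/6 → L at (0,11/3); v=(3,-2)
4. t=4/3 → R at (4,1); v=(-3,-2)
5. t=1/2 → B at (5/2,0); v=(-3,2)
6. t=5/6 → L at (0,5/3); v=(3,2)
7. t=7/6 → T at (7/2,4); v=(3,-2)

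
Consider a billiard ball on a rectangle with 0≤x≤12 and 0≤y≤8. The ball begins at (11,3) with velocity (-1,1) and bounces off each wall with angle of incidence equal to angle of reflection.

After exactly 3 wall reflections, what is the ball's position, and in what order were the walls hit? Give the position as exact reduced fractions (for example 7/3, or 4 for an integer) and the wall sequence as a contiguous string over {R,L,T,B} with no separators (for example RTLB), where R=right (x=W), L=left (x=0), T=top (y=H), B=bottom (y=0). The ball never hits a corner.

1. t=5 → T at (6,8); v=(-1,-1)
2. t=6 → L at (0,2); v=(1,-1)
3. t=2 → B at (2,0); v=(1,1)

Final position: (2,0)
Wall sequence: TLB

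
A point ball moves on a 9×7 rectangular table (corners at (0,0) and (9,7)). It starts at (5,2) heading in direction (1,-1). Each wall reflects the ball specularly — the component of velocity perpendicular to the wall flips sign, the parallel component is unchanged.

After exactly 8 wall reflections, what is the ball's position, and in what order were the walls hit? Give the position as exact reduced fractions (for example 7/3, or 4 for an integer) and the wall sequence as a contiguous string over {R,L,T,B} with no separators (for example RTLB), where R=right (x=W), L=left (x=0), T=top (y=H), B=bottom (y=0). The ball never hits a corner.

1. t=2 → B at (7,0); v=(1,1)
2. t=2 → R at (9,2); v=(-1,1)
3. t=5 → T at (4,7); v=(-1,-1)
4. t=4 → L at (0,3); v=(1,-1)
5. t=3 → B at (3,0); v=(1,1)
6. t=6 → R at (9,6); v=(-1,1)
7. t=1 → T at (8,7); v=(-1,-1)
8. t=7 → B at (1,0); v=(-1,1)

Final position: (1,0)
Wall sequence: BRTLBRTB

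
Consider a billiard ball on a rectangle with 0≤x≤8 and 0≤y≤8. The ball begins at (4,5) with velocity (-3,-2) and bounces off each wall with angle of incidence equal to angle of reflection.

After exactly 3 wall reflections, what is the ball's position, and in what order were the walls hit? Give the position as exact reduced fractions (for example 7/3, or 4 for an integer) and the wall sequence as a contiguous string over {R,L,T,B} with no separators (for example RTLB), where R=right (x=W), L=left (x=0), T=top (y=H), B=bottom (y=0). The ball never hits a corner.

Final position: (8,3)
Wall sequence: LBR

1. t=4/3 → L at (0,7/3); v=(3,-2)
2. t=7/6 → B at (7/2,0); v=(3,2)
3. t=3/2 → R at (8,3); v=(-3,2)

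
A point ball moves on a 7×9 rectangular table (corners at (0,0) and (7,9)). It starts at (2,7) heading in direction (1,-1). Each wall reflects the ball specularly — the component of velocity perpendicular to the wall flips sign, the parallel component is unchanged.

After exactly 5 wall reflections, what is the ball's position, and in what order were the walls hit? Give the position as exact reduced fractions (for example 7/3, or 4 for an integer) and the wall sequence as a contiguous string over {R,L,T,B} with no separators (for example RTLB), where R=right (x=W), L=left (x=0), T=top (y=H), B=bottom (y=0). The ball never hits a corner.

1. t=5 → R at (7,2); v=(-1,-1)
2. t=2 → B at (5,0); v=(-1,1)
3. t=5 → L at (0,5); v=(1,1)
4. t=4 → T at (4,9); v=(1,-1)
5. t=3 → R at (7,6); v=(-1,-1)

Final position: (7,6)
Wall sequence: RBLTR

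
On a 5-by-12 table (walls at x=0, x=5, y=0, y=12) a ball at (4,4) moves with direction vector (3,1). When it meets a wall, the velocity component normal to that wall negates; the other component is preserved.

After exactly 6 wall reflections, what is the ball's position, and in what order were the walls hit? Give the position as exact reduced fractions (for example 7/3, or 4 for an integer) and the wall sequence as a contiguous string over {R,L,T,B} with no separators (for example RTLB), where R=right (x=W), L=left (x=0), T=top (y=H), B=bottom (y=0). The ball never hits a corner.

Final position: (2,12)
Wall sequence: RLRLRT

1. t=1/3 → R at (5,13/3); v=(-3,1)
2. t=5/3 → L at (0,6); v=(3,1)
3. t=5/3 → R at (5,23/3); v=(-3,1)
4. t=5/3 → L at (0,28/3); v=(3,1)
5. t=5/3 → R at (5,11); v=(-3,1)
6. t=1 → T at (2,12); v=(-3,-1)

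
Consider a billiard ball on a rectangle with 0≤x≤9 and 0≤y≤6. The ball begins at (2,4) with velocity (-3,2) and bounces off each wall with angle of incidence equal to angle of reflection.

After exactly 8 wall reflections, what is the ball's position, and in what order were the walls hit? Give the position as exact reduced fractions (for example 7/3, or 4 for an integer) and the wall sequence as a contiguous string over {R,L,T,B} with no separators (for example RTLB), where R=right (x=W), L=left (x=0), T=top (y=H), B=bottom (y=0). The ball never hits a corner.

Final position: (8,0)
Wall sequence: LTRBLTRB

1. t=2/3 → L at (0,16/3); v=(3,2)
2. t=1/3 → T at (1,6); v=(3,-2)
3. t=8/3 → R at (9,2/3); v=(-3,-2)
4. t=1/3 → B at (8,0); v=(-3,2)
5. t=8/3 → L at (0,16/3); v=(3,2)
6. t=1/3 → T at (1,6); v=(3,-2)
7. t=8/3 → R at (9,2/3); v=(-3,-2)
8. t=1/3 → B at (8,0); v=(-3,2)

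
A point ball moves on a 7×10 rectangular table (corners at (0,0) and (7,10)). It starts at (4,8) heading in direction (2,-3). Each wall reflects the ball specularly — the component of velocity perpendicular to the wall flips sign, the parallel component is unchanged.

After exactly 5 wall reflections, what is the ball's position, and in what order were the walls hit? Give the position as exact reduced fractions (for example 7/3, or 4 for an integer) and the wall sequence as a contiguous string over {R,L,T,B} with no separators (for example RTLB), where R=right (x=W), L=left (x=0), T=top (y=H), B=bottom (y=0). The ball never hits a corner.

Final position: (7,5/2)
Wall sequence: RBLTR

1. t=3/2 → R at (7,7/2); v=(-2,-3)
2. t=7/6 → B at (14/3,0); v=(-2,3)
3. t=7/3 → L at (0,7); v=(2,3)
4. t=1 → T at (2,10); v=(2,-3)
5. t=5/2 → R at (7,5/2); v=(-2,-3)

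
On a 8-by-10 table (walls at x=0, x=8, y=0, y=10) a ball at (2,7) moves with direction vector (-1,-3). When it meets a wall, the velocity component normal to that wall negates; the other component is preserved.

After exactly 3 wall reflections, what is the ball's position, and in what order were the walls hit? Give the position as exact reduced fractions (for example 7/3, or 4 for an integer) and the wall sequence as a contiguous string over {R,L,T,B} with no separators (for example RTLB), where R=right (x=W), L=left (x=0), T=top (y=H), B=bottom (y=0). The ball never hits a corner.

Final position: (11/3,10)
Wall sequence: LBT

1. t=2 → L at (0,1); v=(1,-3)
2. t=1/3 → B at (1/3,0); v=(1,3)
3. t=10/3 → T at (11/3,10); v=(1,-3)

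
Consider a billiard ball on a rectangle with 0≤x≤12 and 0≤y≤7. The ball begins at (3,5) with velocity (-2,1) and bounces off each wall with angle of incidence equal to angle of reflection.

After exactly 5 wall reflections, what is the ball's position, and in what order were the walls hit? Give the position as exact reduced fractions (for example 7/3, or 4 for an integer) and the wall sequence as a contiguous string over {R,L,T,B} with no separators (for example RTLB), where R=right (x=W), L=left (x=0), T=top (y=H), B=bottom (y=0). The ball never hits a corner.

Final position: (0,9/2)
Wall sequence: LTRBL

1. t=3/2 → L at (0,13/2); v=(2,1)
2. t=1/2 → T at (1,7); v=(2,-1)
3. t=11/2 → R at (12,3/2); v=(-2,-1)
4. t=3/2 → B at (9,0); v=(-2,1)
5. t=9/2 → L at (0,9/2); v=(2,1)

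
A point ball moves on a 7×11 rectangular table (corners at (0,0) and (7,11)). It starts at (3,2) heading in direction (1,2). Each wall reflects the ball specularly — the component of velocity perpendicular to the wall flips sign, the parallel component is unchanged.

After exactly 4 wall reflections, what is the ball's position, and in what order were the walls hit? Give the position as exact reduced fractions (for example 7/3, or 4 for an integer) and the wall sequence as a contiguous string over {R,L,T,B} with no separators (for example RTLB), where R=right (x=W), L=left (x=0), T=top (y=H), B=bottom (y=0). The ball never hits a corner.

Final position: (0,2)
Wall sequence: RTBL

1. t=4 → R at (7,10); v=(-1,2)
2. t=1/2 → T at (13/2,11); v=(-1,-2)
3. t=11/2 → B at (1,0); v=(-1,2)
4. t=1 → L at (0,2); v=(1,2)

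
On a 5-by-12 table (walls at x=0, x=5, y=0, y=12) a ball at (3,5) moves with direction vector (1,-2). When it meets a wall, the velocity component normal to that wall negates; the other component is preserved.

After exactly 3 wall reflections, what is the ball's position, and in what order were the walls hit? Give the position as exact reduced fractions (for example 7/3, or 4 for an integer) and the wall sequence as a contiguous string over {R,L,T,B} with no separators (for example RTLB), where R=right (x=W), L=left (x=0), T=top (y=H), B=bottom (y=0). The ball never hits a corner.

Final position: (0,9)
Wall sequence: RBL

1. t=2 → R at (5,1); v=(-1,-2)
2. t=1/2 → B at (9/2,0); v=(-1,2)
3. t=9/2 → L at (0,9); v=(1,2)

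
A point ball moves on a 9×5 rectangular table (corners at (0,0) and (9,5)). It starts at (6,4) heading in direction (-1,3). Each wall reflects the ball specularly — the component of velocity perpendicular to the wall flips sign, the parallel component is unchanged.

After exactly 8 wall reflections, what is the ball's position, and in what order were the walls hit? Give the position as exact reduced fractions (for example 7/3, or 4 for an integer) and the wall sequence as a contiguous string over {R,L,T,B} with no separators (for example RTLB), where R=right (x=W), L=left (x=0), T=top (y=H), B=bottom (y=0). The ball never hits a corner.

Final position: (13/3,5)
Wall sequence: TBTBLTBT

1. t=1/3 → T at (17/3,5); v=(-1,-3)
2. t=5/3 → B at (4,0); v=(-1,3)
3. t=5/3 → T at (7/3,5); v=(-1,-3)
4. t=5/3 → B at (2/3,0); v=(-1,3)
5. t=2/3 → L at (0,2); v=(1,3)
6. t=1 → T at (1,5); v=(1,-3)
7. t=5/3 → B at (8/3,0); v=(1,3)
8. t=5/3 → T at (13/3,5); v=(1,-3)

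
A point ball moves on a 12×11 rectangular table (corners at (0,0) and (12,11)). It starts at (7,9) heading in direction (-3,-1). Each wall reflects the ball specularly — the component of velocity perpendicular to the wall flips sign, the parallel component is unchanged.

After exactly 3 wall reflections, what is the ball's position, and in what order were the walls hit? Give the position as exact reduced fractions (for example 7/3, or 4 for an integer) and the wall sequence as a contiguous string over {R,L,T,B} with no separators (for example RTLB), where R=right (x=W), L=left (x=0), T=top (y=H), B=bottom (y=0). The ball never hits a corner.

1. t=7/3 → L at (0,20/3); v=(3,-1)
2. t=4 → R at (12,8/3); v=(-3,-1)
3. t=8/3 → B at (4,0); v=(-3,1)

Final position: (4,0)
Wall sequence: LRB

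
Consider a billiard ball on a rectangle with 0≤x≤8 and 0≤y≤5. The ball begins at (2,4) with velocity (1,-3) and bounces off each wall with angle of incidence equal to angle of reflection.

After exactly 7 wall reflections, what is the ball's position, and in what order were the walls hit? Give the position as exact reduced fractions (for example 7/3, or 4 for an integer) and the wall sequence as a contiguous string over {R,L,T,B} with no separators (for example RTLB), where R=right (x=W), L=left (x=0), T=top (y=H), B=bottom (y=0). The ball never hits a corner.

1. t=4/3 → B at (10/3,0); v=(1,3)
2. t=5/3 → T at (5,5); v=(1,-3)
3. t=5/3 → B at (20/3,0); v=(1,3)
4. t=4/3 → R at (8,4); v=(-1,3)
5. t=1/3 → T at (23/3,5); v=(-1,-3)
6. t=5/3 → B at (6,0); v=(-1,3)
7. t=5/3 → T at (13/3,5); v=(-1,-3)

Final position: (13/3,5)
Wall sequence: BTBRTBT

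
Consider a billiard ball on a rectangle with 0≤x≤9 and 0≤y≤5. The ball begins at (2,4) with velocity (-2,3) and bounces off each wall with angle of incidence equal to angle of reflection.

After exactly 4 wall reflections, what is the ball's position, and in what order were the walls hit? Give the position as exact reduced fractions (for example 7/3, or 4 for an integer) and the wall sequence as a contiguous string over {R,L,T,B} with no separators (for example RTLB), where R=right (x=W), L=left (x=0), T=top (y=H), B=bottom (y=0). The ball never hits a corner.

Final position: (16/3,5)
Wall sequence: TLBT

1. t=1/3 → T at (4/3,5); v=(-2,-3)
2. t=2/3 → L at (0,3); v=(2,-3)
3. t=1 → B at (2,0); v=(2,3)
4. t=5/3 → T at (16/3,5); v=(2,-3)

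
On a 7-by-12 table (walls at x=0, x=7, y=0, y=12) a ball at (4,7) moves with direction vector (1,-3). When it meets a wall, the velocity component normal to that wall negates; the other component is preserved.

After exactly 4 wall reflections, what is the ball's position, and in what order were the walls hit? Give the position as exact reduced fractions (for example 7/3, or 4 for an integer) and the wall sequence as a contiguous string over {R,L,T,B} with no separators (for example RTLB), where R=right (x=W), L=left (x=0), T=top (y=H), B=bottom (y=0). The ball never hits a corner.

Final position: (0,1)
Wall sequence: BRTL

1. t=7/3 → B at (19/3,0); v=(1,3)
2. t=2/3 → R at (7,2); v=(-1,3)
3. t=10/3 → T at (11/3,12); v=(-1,-3)
4. t=11/3 → L at (0,1); v=(1,-3)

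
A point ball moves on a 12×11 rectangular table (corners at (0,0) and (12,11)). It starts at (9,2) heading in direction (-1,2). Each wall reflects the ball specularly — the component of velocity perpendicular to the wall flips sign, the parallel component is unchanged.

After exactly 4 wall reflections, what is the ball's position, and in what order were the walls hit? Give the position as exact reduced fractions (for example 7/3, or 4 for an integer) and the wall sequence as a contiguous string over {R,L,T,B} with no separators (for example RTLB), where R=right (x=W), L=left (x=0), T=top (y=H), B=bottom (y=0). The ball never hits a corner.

1. t=9/2 → T at (9/2,11); v=(-1,-2)
2. t=9/2 → L at (0,2); v=(1,-2)
3. t=1 → B at (1,0); v=(1,2)
4. t=11/2 → T at (13/2,11); v=(1,-2)

Final position: (13/2,11)
Wall sequence: TLBT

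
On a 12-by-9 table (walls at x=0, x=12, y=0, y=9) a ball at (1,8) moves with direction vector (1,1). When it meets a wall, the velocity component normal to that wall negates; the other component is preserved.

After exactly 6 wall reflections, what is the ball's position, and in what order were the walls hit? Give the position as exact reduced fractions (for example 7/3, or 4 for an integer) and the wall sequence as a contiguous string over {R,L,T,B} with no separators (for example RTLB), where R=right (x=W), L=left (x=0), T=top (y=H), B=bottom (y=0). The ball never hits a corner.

Final position: (5,0)
Wall sequence: TBRTLB

1. t=1 → T at (2,9); v=(1,-1)
2. t=9 → B at (11,0); v=(1,1)
3. t=1 → R at (12,1); v=(-1,1)
4. t=8 → T at (4,9); v=(-1,-1)
5. t=4 → L at (0,5); v=(1,-1)
6. t=5 → B at (5,0); v=(1,1)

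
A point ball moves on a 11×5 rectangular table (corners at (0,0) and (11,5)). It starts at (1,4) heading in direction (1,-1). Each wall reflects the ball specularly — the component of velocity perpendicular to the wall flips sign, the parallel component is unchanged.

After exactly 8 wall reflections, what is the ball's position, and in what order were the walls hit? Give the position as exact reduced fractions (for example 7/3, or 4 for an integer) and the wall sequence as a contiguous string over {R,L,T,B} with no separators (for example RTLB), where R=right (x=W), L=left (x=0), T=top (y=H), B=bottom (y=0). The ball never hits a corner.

Final position: (8,5)
Wall sequence: BTRBTLBT

1. t=4 → B at (5,0); v=(1,1)
2. t=5 → T at (10,5); v=(1,-1)
3. t=1 → R at (11,4); v=(-1,-1)
4. t=4 → B at (7,0); v=(-1,1)
5. t=5 → T at (2,5); v=(-1,-1)
6. t=2 → L at (0,3); v=(1,-1)
7. t=3 → B at (3,0); v=(1,1)
8. t=5 → T at (8,5); v=(1,-1)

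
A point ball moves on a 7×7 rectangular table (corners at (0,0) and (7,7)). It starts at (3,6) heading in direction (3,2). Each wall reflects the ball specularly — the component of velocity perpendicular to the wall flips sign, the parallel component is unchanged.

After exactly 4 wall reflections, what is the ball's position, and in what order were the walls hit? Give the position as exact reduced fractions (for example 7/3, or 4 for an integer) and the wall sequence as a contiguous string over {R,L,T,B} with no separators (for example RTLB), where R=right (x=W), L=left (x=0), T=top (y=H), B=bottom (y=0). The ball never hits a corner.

Final position: (1,0)
Wall sequence: TRLB

1. t=1/2 → T at (9/2,7); v=(3,-2)
2. t=5/6 → R at (7,16/3); v=(-3,-2)
3. t=7/3 → L at (0,2/3); v=(3,-2)
4. t=1/3 → B at (1,0); v=(3,2)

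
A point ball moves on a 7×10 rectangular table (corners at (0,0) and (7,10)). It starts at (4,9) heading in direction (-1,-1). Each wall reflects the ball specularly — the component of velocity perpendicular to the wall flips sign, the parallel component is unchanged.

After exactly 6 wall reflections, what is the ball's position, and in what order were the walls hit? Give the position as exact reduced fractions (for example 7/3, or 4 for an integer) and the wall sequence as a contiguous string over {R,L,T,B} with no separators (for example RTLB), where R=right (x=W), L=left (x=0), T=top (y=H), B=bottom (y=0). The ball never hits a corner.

1. t=4 → L at (0,5); v=(1,-1)
2. t=5 → B at (5,0); v=(1,1)
3. t=2 → R at (7,2); v=(-1,1)
4. t=7 → L at (0,9); v=(1,1)
5. t=1 → T at (1,10); v=(1,-1)
6. t=6 → R at (7,4); v=(-1,-1)

Final position: (7,4)
Wall sequence: LBRLTR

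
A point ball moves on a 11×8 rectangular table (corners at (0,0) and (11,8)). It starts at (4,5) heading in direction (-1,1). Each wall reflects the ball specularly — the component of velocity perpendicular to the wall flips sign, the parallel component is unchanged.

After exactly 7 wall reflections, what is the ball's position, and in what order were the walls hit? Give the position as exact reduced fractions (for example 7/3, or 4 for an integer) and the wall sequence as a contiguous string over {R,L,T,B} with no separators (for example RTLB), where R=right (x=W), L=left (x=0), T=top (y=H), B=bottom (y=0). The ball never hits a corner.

1. t=3 → T at (1,8); v=(-1,-1)
2. t=1 → L at (0,7); v=(1,-1)
3. t=7 → B at (7,0); v=(1,1)
4. t=4 → R at (11,4); v=(-1,1)
5. t=4 → T at (7,8); v=(-1,-1)
6. t=7 → L at (0,1); v=(1,-1)
7. t=1 → B at (1,0); v=(1,1)

Final position: (1,0)
Wall sequence: TLBRTLB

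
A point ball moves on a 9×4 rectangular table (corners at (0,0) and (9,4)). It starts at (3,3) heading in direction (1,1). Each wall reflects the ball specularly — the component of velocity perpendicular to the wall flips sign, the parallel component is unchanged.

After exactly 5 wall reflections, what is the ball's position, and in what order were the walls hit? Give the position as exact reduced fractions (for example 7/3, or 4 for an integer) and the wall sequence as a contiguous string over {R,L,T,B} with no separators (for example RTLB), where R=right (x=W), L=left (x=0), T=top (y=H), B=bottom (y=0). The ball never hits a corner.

1. t=1 → T at (4,4); v=(1,-1)
2. t=4 → B at (8,0); v=(1,1)
3. t=1 → R at (9,1); v=(-1,1)
4. t=3 → T at (6,4); v=(-1,-1)
5. t=4 → B at (2,0); v=(-1,1)

Final position: (2,0)
Wall sequence: TBRTB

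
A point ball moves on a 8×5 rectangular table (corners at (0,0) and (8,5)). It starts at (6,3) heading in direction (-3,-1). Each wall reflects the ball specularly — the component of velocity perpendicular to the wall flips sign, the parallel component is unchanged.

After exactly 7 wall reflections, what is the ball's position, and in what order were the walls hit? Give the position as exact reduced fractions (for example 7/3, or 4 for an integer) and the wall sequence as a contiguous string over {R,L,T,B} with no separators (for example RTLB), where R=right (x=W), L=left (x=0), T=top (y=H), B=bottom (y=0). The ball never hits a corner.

Final position: (0,1/3)
Wall sequence: LBRLTRL

1. t=2 → L at (0,1); v=(3,-1)
2. t=1 → B at (3,0); v=(3,1)
3. t=5/3 → R at (8,5/3); v=(-3,1)
4. t=8/3 → L at (0,13/3); v=(3,1)
5. t=2/3 → T at (2,5); v=(3,-1)
6. t=2 → R at (8,3); v=(-3,-1)
7. t=8/3 → L at (0,1/3); v=(3,-1)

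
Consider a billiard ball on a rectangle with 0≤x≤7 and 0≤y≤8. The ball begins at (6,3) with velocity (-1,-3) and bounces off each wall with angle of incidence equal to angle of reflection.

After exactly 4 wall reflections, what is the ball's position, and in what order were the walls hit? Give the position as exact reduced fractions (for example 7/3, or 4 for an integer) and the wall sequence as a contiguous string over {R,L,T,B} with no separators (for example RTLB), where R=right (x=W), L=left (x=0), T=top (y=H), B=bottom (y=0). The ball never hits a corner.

Final position: (1/3,0)
Wall sequence: BTLB

1. t=1 → B at (5,0); v=(-1,3)
2. t=8/3 → T at (7/3,8); v=(-1,-3)
3. t=7/3 → L at (0,1); v=(1,-3)
4. t=1/3 → B at (1/3,0); v=(1,3)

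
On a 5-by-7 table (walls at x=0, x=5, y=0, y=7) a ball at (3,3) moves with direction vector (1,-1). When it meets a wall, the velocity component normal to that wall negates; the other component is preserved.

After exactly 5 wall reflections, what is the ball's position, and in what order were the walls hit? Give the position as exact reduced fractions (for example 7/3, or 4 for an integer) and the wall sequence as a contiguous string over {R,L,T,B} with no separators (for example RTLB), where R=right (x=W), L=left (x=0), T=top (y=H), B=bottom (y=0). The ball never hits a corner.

Final position: (5,5)
Wall sequence: RBLTR

1. t=2 → R at (5,1); v=(-1,-1)
2. t=1 → B at (4,0); v=(-1,1)
3. t=4 → L at (0,4); v=(1,1)
4. t=3 → T at (3,7); v=(1,-1)
5. t=2 → R at (5,5); v=(-1,-1)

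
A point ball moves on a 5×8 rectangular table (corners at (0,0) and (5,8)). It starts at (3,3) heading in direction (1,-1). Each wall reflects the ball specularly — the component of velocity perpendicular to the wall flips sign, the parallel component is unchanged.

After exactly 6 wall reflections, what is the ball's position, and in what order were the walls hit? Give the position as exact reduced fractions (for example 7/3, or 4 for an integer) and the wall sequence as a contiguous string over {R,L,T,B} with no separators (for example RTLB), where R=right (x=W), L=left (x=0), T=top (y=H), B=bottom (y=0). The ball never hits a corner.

Final position: (0,2)
Wall sequence: RBLTRL

1. t=2 → R at (5,1); v=(-1,-1)
2. t=1 → B at (4,0); v=(-1,1)
3. t=4 → L at (0,4); v=(1,1)
4. t=4 → T at (4,8); v=(1,-1)
5. t=1 → R at (5,7); v=(-1,-1)
6. t=5 → L at (0,2); v=(1,-1)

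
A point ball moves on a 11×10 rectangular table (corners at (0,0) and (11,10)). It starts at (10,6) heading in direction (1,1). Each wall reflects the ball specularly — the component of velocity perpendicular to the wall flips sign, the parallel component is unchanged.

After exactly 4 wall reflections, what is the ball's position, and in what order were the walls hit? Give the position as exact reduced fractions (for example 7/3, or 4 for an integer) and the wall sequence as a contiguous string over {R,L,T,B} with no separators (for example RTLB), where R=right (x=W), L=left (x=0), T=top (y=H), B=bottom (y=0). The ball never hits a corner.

Final position: (2,0)
Wall sequence: RTLB

1. t=1 → R at (11,7); v=(-1,1)
2. t=3 → T at (8,10); v=(-1,-1)
3. t=8 → L at (0,2); v=(1,-1)
4. t=2 → B at (2,0); v=(1,1)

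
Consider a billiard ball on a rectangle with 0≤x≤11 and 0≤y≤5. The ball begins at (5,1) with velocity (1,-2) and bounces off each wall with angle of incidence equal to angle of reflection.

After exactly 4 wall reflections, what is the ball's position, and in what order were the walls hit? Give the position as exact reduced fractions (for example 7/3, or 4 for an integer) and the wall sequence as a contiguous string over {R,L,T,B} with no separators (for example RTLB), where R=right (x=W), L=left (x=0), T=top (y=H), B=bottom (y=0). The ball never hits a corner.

Final position: (11,1)
Wall sequence: BTBR

1. t=1/2 → B at (11/2,0); v=(1,2)
2. t=5/2 → T at (8,5); v=(1,-2)
3. t=5/2 → B at (21/2,0); v=(1,2)
4. t=1/2 → R at (11,1); v=(-1,2)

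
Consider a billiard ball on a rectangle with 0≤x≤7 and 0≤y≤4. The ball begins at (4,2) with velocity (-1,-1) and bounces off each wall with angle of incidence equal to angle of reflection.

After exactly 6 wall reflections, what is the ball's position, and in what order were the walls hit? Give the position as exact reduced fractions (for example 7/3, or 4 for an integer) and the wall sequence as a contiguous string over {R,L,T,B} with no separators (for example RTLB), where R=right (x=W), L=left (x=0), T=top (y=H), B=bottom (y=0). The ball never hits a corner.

Final position: (4,4)
Wall sequence: BLTBRT

1. t=2 → B at (2,0); v=(-1,1)
2. t=2 → L at (0,2); v=(1,1)
3. t=2 → T at (2,4); v=(1,-1)
4. t=4 → B at (6,0); v=(1,1)
5. t=1 → R at (7,1); v=(-1,1)
6. t=3 → T at (4,4); v=(-1,-1)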